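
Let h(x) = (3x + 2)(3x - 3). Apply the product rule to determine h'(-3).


Let u(x) = 3x + 2 and v(x) = 3x - 3
u'(x) = 3
v'(x) = 3
Product rule: h'(x) = u'(x)*v(x) + u(x)*v'(x)
= 3 * (3x - 3) + (3x + 2) * 3
At x = -3:
u(-3) = 3 * (-3) + 2 = -7
v(-3) = 3 * (-3) - 3 = -12
h'(-3) = 3 * (-12) + (-7) * 3
= -36 - 21
= -57

-57


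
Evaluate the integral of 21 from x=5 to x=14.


The integral of a constant k over [a, b] equals k * (b - a).
integral from 5 to 14 of 21 dx
= 21 * (14 - 5)
= 21 * 9
= 189

189


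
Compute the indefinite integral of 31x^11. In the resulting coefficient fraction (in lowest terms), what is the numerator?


Apply the power rule for integration:
integral of ax^n dx = a/(n+1) * x^(n+1) + C
integral of 31x^11 dx
= 31/12 * x^12 + C
The coefficient in lowest terms is 31/12, and its numerator is 31

31


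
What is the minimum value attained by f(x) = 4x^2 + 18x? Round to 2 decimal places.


For a quadratic f(x) = ax^2 + bx + c with a > 0, the minimum is at the vertex.
Vertex x-coordinate: x = -b/(2a)
x = -(18) / (2 * 4)
x = -18/8 = -9/4
Substitute back to find the minimum value:
f(-9/4) = 4 * (-9/4)^2 + 18 * (-9/4) + 0
= 81/4 - 81/2 + 0
= -81/4 = -20.25

-20.25


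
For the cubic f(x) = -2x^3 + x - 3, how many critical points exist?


Find where f'(x) = 0:
f(x) = -2x^3 + x - 3
f'(x) = -6x^2 + 1
This is a quadratic in x. Use the discriminant to count real roots.
Discriminant = (0)^2 - 4 * (-6) * 1
= 0 - (-24)
= 24
Since discriminant > 0, f'(x) = 0 has 2 real solutions.
Number of critical points: 2

2


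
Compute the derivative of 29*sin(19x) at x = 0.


Apply the chain rule to differentiate 29*sin(19x):
d/dx [29*sin(19x)]
= 29 * cos(19x) * d/dx(19x)
= 29 * 19 * cos(19x)
= 551 * cos(19x)
Evaluate at x = 0:
= 551 * cos(0)
= 551 * 1
= 551

551


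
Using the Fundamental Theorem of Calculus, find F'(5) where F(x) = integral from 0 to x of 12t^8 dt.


By the Fundamental Theorem of Calculus (Part 1):
If F(x) = integral from 0 to x of f(t) dt, then F'(x) = f(x)
Here f(t) = 12t^8
So F'(x) = 12x^8
Evaluate at x = 5:
F'(5) = 12 * 5^8
= 12 * 390625
= 4687500

4687500


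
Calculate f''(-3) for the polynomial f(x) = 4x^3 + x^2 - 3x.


First derivative:
f'(x) = 12x^2 + 2x - 3
Second derivative:
f''(x) = 24x + 2
Substitute x = -3:
f''(-3) = 24 * (-3) + 2
= -72 + 2
= -70

-70


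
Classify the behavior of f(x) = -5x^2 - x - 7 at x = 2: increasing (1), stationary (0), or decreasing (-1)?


Compute f'(x) to determine behavior:
f'(x) = -10x - 1
f'(2) = -10 * 2 - 1
= -20 - 1
= -21
Since f'(2) < 0, the function is decreasing (-1)

-1


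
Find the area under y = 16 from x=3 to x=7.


The area under a constant function y = 16 is a rectangle.
Width = 7 - 3 = 4
Height = 16
Area = width * height
= 4 * 16
= 64

64


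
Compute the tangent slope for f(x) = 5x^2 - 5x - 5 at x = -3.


The slope of the tangent line equals f'(x) at the point.
f(x) = 5x^2 - 5x - 5
f'(x) = 10x - 5
At x = -3:
f'(-3) = 10 * (-3) - 5
= -30 - 5
= -35

-35


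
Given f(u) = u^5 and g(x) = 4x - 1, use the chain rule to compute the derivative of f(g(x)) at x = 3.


Using the chain rule: (f(g(x)))' = f'(g(x)) * g'(x)
First, find g(3):
g(3) = 4 * 3 - 1 = 11
Next, f'(u) = 5u^4
And g'(x) = 4
So f'(g(3)) * g'(3)
= 5 * 11^4 * 4
= 5 * 14641 * 4
= 292820

292820


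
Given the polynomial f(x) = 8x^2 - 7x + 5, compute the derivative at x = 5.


Differentiate term by term using power and sum rules:
f(x) = 8x^2 - 7x + 5
f'(x) = 16x - 7
Substitute x = 5:
f'(5) = 16 * 5 - 7
= 80 - 7
= 73

73


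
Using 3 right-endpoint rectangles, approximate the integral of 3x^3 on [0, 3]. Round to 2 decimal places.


Right Riemann sum uses right endpoints of each subinterval.
Interval: [0, 3], n = 3
dx = (3 - 0) / 3 = 1
Right endpoints: [1, 2, 3]
f values: [3, 24, 81]
Sum = dx * (sum of f values)
= 1 * 108
= 108 = 108.00

108.00


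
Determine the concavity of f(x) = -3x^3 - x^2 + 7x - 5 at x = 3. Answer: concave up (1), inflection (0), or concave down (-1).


Concavity is determined by the sign of f''(x).
f(x) = -3x^3 - x^2 + 7x - 5
f'(x) = -9x^2 - 2x + 7
f''(x) = -18x - 2
f''(3) = -18 * 3 - 2
= -54 - 2
= -56
Since f''(3) < 0, the function is concave down (-1)

-1


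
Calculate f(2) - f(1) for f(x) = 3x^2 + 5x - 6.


Net change = f(b) - f(a)
f(x) = 3x^2 + 5x - 6
Compute f(2):
f(2) = 3 * 2^2 + 5 * 2 - 6
= 12 + 10 - 6
= 16
Compute f(1):
f(1) = 3 * 1^2 + 5 * 1 - 6
= 3 + 5 - 6
= 2
Net change = 16 - 2 = 14

14


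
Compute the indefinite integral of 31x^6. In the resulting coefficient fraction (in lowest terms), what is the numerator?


Apply the power rule for integration:
integral of ax^n dx = a/(n+1) * x^(n+1) + C
integral of 31x^6 dx
= 31/7 * x^7 + C
The coefficient in lowest terms is 31/7, and its numerator is 31

31


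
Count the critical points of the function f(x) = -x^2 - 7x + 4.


Find where f'(x) = 0:
f'(x) = -2x - 7
Set f'(x) = 0:
-2x - 7 = 0
x = 7 / (-2) = -7/2
This is a linear equation in x, so there is exactly one solution.
Number of critical points: 1

1


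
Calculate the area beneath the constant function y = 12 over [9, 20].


The area under a constant function y = 12 is a rectangle.
Width = 20 - 9 = 11
Height = 12
Area = width * height
= 11 * 12
= 132

132


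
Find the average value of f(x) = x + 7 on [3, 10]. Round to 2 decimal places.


Average value = 1/(b-a) * integral from a to b of f(x) dx
First compute the integral of x + 7:
F(x) = (1/2)x^2 + 7x
F(10) = 1/2 * 100 + 7 * 10 = 120
F(3) = 1/2 * 9 + 7 * 3 = 51/2
Integral = 120 - 51/2 = 189/2
Average = (189/2) / (10 - 3) = (189/2) / 7
= 27/2 = 13.50

13.50


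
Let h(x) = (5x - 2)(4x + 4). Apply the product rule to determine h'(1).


Let u(x) = 5x - 2 and v(x) = 4x + 4
u'(x) = 5
v'(x) = 4
Product rule: h'(x) = u'(x)*v(x) + u(x)*v'(x)
= 5 * (4x + 4) + (5x - 2) * 4
At x = 1:
u(1) = 5 * 1 - 2 = 3
v(1) = 4 * 1 + 4 = 8
h'(1) = 5 * 8 + 3 * 4
= 40 + 12
= 52

52


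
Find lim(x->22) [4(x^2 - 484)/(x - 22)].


Direct substitution gives 0/0, so we factor the numerator.
Factor: 4(x^2 - 484) = 4 * (x - 22)(x + 22)
Cancel the common factor (x - 22):
4(x^2 - 484)/(x - 22) = 4 * (x + 22)
Now substitute x = 22:
= 4 * (22 + 22) = 176

176


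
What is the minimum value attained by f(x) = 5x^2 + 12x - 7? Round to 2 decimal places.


For a quadratic f(x) = ax^2 + bx + c with a > 0, the minimum is at the vertex.
Vertex x-coordinate: x = -b/(2a)
x = -(12) / (2 * 5)
x = -12/10 = -6/5
Substitute back to find the minimum value:
f(-6/5) = 5 * (-6/5)^2 + 12 * (-6/5) - 7
= 36/5 - 72/5 - 7
= -71/5 = -14.20

-14.20


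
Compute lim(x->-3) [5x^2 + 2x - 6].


Since polynomials are continuous, we use direct substitution.
lim(x->-3) of 5x^2 + 2x - 6
= 5 * (-3)^2 + 2 * (-3) - 6
= 45 - 6 - 6
= 33

33


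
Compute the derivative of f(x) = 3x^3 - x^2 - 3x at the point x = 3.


Differentiate f(x) = 3x^3 - x^2 - 3x term by term:
f'(x) = 9x^2 - 2x - 3
Substitute x = 3:
f'(3) = 9 * 3^2 - 2 * 3 - 3
= 81 - 6 - 3
= 72

72


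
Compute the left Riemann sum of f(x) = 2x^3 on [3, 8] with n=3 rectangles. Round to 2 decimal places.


Left Riemann sum uses left endpoints of each subinterval.
Interval: [3, 8], n = 3
dx = (8 - 3) / 3 = 5/3
Left endpoints: [3, 14/3, 19/3]
f values: [54, 5488/27, 13718/27]
Sum = dx * (sum of f values)
= 5/3 * 2296/3
= 11480/9 ≈ 1275.56

1275.56


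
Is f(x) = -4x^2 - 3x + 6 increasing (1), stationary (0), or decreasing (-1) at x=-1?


Compute f'(x) to determine behavior:
f'(x) = -8x - 3
f'(-1) = -8 * (-1) - 3
= 8 - 3
= 5
Since f'(-1) > 0, the function is increasing (1)

1


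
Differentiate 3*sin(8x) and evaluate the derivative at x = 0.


Apply the chain rule to differentiate 3*sin(8x):
d/dx [3*sin(8x)]
= 3 * cos(8x) * d/dx(8x)
= 3 * 8 * cos(8x)
= 24 * cos(8x)
Evaluate at x = 0:
= 24 * cos(0)
= 24 * 1
= 24

24


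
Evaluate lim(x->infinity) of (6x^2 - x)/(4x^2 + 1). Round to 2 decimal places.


For limits at infinity with equal-degree polynomials,
we compare leading coefficients.
Numerator leading term: 6x^2
Denominator leading term: 4x^2
Divide both by x^2:
lim = (6 - 1/x) / (4 + 1/x^2)
As x -> infinity, the 1/x and 1/x^2 terms vanish:
= 6/4 = 3/2 = 1.50

1.50


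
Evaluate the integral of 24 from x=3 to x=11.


The integral of a constant k over [a, b] equals k * (b - a).
integral from 3 to 11 of 24 dx
= 24 * (11 - 3)
= 24 * 8
= 192

192


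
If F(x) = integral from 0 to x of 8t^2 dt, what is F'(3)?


By the Fundamental Theorem of Calculus (Part 1):
If F(x) = integral from 0 to x of f(t) dt, then F'(x) = f(x)
Here f(t) = 8t^2
So F'(x) = 8x^2
Evaluate at x = 3:
F'(3) = 8 * 3^2
= 8 * 9
= 72

72


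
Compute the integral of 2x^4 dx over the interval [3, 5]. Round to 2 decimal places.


Find the antiderivative of 2x^4:
F(x) = 2/5 * x^5
Apply the Fundamental Theorem of Calculus:
F(5) - F(3)
= 2/5 * 5^5 - 2/5 * 3^5
= 2/5 * (3125 - 243)
= 2/5 * 2882
= 5764/5 = 1152.80

1152.80


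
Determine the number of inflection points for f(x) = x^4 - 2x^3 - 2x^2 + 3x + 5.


Inflection points occur where f''(x) = 0 and concavity changes.
f(x) = x^4 - 2x^3 - 2x^2 + 3x + 5
f'(x) = 4x^3 - 6x^2 - 4x + 3
f''(x) = 12x^2 - 12x - 4
This is a quadratic in x. Use the discriminant to count real roots.
Discriminant = (-12)^2 - 4 * 12 * (-4)
= 144 - (-192)
= 336
Since discriminant > 0, f''(x) = 0 has 2 distinct real solutions.
A quadratic with two distinct real roots changes sign at each root, so concavity changes at both.
Number of inflection points: 2

2


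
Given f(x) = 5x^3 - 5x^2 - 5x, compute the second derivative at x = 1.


First derivative:
f'(x) = 15x^2 - 10x - 5
Second derivative:
f''(x) = 30x - 10
Substitute x = 1:
f''(1) = 30 * 1 - 10
= 30 - 10
= 20

20


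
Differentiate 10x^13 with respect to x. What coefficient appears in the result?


We apply the power rule: d/dx [ax^n] = a*n * x^(n-1)
d/dx [10x^13]
= 10 * 13 * x^(13-1)
= 130x^12
The coefficient is 130

130


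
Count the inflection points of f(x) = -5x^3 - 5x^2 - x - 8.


Inflection points occur where f''(x) = 0 and concavity changes.
f(x) = -5x^3 - 5x^2 - x - 8
f'(x) = -15x^2 - 10x - 1
f''(x) = -30x - 10
Set f''(x) = 0:
-30x - 10 = 0
x = 10 / (-30) = -1/3
Since f''(x) is linear (degree 1), it changes sign at this point.
Therefore there is exactly 1 inflection point.

1


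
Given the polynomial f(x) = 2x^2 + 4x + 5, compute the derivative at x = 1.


Differentiate term by term using power and sum rules:
f(x) = 2x^2 + 4x + 5
f'(x) = 4x + 4
Substitute x = 1:
f'(1) = 4 * 1 + 4
= 4 + 4
= 8

8


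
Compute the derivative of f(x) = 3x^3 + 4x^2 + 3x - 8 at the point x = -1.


Differentiate f(x) = 3x^3 + 4x^2 + 3x - 8 term by term:
f'(x) = 9x^2 + 8x + 3
Substitute x = -1:
f'(-1) = 9 * (-1)^2 + 8 * (-1) + 3
= 9 - 8 + 3
= 4

4


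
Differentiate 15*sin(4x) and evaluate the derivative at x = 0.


Apply the chain rule to differentiate 15*sin(4x):
d/dx [15*sin(4x)]
= 15 * cos(4x) * d/dx(4x)
= 15 * 4 * cos(4x)
= 60 * cos(4x)
Evaluate at x = 0:
= 60 * cos(0)
= 60 * 1
= 60

60


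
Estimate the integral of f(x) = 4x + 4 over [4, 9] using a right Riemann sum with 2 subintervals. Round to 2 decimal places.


Right Riemann sum uses right endpoints of each subinterval.
Interval: [4, 9], n = 2
dx = (9 - 4) / 2 = 5/2
Right endpoints: [13/2, 9]
f values: [30, 40]
Sum = dx * (sum of f values)
= 5/2 * 70
= 175 = 175.00

175.00


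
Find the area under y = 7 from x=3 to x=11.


The area under a constant function y = 7 is a rectangle.
Width = 11 - 3 = 8
Height = 7
Area = width * height
= 8 * 7
= 56

56


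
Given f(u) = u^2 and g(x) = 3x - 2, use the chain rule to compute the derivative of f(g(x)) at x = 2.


Using the chain rule: (f(g(x)))' = f'(g(x)) * g'(x)
First, find g(2):
g(2) = 3 * 2 - 2 = 4
Next, f'(u) = 2u
And g'(x) = 3
So f'(g(2)) * g'(2)
= 2 * 4 * 3
= 24

24


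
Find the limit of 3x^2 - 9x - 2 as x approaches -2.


Since polynomials are continuous, we use direct substitution.
lim(x->-2) of 3x^2 - 9x - 2
= 3 * (-2)^2 - 9 * (-2) - 2
= 12 + 18 - 2
= 28

28


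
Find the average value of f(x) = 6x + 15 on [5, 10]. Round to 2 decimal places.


Average value = 1/(b-a) * integral from a to b of f(x) dx
First compute the integral of 6x + 15:
F(x) = 3x^2 + 15x
F(10) = 3 * 100 + 15 * 10 = 450
F(5) = 3 * 25 + 15 * 5 = 150
Integral = 450 - 150 = 300
Average = 300 / (10 - 5) = 300 / 5
= 60 = 60.00

60.00


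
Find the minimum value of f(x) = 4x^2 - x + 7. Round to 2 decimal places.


For a quadratic f(x) = ax^2 + bx + c with a > 0, the minimum is at the vertex.
Vertex x-coordinate: x = -b/(2a)
x = -(-1) / (2 * 4)
x = 1/8
Substitute back to find the minimum value:
f(1/8) = 4 * (1/8)^2 - 1 * (1/8) + 7
= 1/16 - 1/8 + 7
= 111/16 ≈ 6.94

6.94


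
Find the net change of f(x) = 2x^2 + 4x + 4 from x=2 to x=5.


Net change = f(b) - f(a)
f(x) = 2x^2 + 4x + 4
Compute f(5):
f(5) = 2 * 5^2 + 4 * 5 + 4
= 50 + 20 + 4
= 74
Compute f(2):
f(2) = 2 * 2^2 + 4 * 2 + 4
= 8 + 8 + 4
= 20
Net change = 74 - 20 = 54

54


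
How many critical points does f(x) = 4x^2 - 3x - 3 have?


Find where f'(x) = 0:
f'(x) = 8x - 3
Set f'(x) = 0:
8x - 3 = 0
x = 3 / 8 = 3/8
This is a linear equation in x, so there is exactly one solution.
Number of critical points: 1

1


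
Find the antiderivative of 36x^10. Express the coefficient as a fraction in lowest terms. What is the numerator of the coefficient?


Apply the power rule for integration:
integral of ax^n dx = a/(n+1) * x^(n+1) + C
integral of 36x^10 dx
= 36/11 * x^11 + C
The coefficient in lowest terms is 36/11, and its numerator is 36

36


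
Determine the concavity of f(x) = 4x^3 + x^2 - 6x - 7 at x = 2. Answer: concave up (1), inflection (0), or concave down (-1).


Concavity is determined by the sign of f''(x).
f(x) = 4x^3 + x^2 - 6x - 7
f'(x) = 12x^2 + 2x - 6
f''(x) = 24x + 2
f''(2) = 24 * 2 + 2
= 48 + 2
= 50
Since f''(2) > 0, the function is concave up (1)

1


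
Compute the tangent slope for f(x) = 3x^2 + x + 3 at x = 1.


The slope of the tangent line equals f'(x) at the point.
f(x) = 3x^2 + x + 3
f'(x) = 6x + 1
At x = 1:
f'(1) = 6 * 1 + 1
= 6 + 1
= 7

7


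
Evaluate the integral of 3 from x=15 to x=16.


The integral of a constant k over [a, b] equals k * (b - a).
integral from 15 to 16 of 3 dx
= 3 * (16 - 15)
= 3 * 1
= 3

3


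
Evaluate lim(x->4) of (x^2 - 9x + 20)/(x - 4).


Direct substitution gives 0/0, so we factor the numerator.
Factor: (x^2 - 9x + 20) = (x - 4)(x - 5)
Cancel the common factor (x - 4):
(x^2 - 9x + 20)/(x - 4) = (x - 5)
Now substitute x = 4:
= (4) - (5) = -1

-1


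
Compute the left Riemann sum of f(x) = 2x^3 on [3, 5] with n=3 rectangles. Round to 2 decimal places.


Left Riemann sum uses left endpoints of each subinterval.
Interval: [3, 5], n = 3
dx = (5 - 3) / 3 = 2/3
Left endpoints: [3, 11/3, 13/3]
f values: [54, 2662/27, 4394/27]
Sum = dx * (sum of f values)
= 2/3 * 946/3
= 1892/9 ≈ 210.22

210.22


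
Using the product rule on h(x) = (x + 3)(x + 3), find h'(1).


Let u(x) = x + 3 and v(x) = x + 3
u'(x) = 1
v'(x) = 1
Product rule: h'(x) = u'(x)*v(x) + u(x)*v'(x)
= 1 * (x + 3) + (x + 3) * 1
At x = 1:
u(1) = 1 * 1 + 3 = 4
v(1) = 1 * 1 + 3 = 4
h'(1) = 1 * 4 + 4 * 1
= 4 + 4
= 8

8


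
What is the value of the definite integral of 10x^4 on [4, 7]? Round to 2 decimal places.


Find the antiderivative of 10x^4:
F(x) = 10/5 * x^5
Apply the Fundamental Theorem of Calculus:
F(7) - F(4)
= 10/5 * 7^5 - 10/5 * 4^5
= 10/5 * (16807 - 1024)
= 10/5 * 15783
= 31566 = 31566.00

31566.00


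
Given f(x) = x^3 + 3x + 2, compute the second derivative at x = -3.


First derivative:
f'(x) = 3x^2 + 3
Second derivative:
f''(x) = 6x
Substitute x = -3:
f''(-3) = 6 * (-3) + 0
= -18 + 0
= -18

-18


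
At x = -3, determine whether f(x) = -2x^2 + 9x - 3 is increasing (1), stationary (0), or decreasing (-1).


Compute f'(x) to determine behavior:
f'(x) = -4x + 9
f'(-3) = -4 * (-3) + 9
= 12 + 9
= 21
Since f'(-3) > 0, the function is increasing (1)

1


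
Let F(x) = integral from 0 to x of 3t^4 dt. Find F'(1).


By the Fundamental Theorem of Calculus (Part 1):
If F(x) = integral from 0 to x of f(t) dt, then F'(x) = f(x)
Here f(t) = 3t^4
So F'(x) = 3x^4
Evaluate at x = 1:
F'(1) = 3 * 1^4
= 3 * 1
= 3

3


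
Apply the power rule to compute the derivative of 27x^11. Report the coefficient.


We apply the power rule: d/dx [ax^n] = a*n * x^(n-1)
d/dx [27x^11]
= 27 * 11 * x^(11-1)
= 297x^10
The coefficient is 297

297


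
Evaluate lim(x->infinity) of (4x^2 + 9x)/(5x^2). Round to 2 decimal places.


For limits at infinity with equal-degree polynomials,
we compare leading coefficients.
Numerator leading term: 4x^2
Denominator leading term: 5x^2
Divide both by x^2:
lim = (4 + 9/x) / (5)
As x -> infinity, the 1/x and 1/x^2 terms vanish:
= 4/5 = 0.80

0.80


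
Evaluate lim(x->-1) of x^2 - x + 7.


Since polynomials are continuous, we use direct substitution.
lim(x->-1) of x^2 - x + 7
= 1 * (-1)^2 - 1 * (-1) + 7
= 1 + 1 + 7
= 9

9


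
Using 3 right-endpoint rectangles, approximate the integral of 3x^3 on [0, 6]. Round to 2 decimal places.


Right Riemann sum uses right endpoints of each subinterval.
Interval: [0, 6], n = 3
dx = (6 - 0) / 3 = 2
Right endpoints: [2, 4, 6]
f values: [24, 192, 648]
Sum = dx * (sum of f values)
= 2 * 864
= 1728 = 1728.00

1728.00


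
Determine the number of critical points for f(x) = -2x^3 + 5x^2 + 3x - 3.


Find where f'(x) = 0:
f(x) = -2x^3 + 5x^2 + 3x - 3
f'(x) = -6x^2 + 10x + 3
This is a quadratic in x. Use the discriminant to count real roots.
Discriminant = (10)^2 - 4 * (-6) * 3
= 100 - (-72)
= 172
Since discriminant > 0, f'(x) = 0 has 2 real solutions.
Number of critical points: 2

2


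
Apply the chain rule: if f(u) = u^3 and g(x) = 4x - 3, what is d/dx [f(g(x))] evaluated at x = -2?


Using the chain rule: (f(g(x)))' = f'(g(x)) * g'(x)
First, find g(-2):
g(-2) = 4 * (-2) - 3 = -11
Next, f'(u) = 3u^2
And g'(x) = 4
So f'(g(-2)) * g'(-2)
= 3 * (-11)^2 * 4
= 3 * 121 * 4
= 1452

1452


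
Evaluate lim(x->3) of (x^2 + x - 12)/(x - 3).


Direct substitution gives 0/0, so we factor the numerator.
Factor: (x^2 + x - 12) = (x - 3)(x + 4)
Cancel the common factor (x - 3):
(x^2 + x - 12)/(x - 3) = (x + 4)
Now substitute x = 3:
= (3) - (-4) = 7

7


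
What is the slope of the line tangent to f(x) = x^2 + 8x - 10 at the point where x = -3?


The slope of the tangent line equals f'(x) at the point.
f(x) = x^2 + 8x - 10
f'(x) = 2x + 8
At x = -3:
f'(-3) = 2 * (-3) + 8
= -6 + 8
= 2

2


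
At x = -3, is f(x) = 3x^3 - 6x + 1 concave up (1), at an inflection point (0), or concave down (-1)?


Concavity is determined by the sign of f''(x).
f(x) = 3x^3 - 6x + 1
f'(x) = 9x^2 - 6
f''(x) = 18x
f''(-3) = 18 * (-3) + 0
= -54 + 0
= -54
Since f''(-3) < 0, the function is concave down (-1)

-1


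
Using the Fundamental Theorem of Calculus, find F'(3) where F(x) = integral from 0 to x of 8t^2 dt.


By the Fundamental Theorem of Calculus (Part 1):
If F(x) = integral from 0 to x of f(t) dt, then F'(x) = f(x)
Here f(t) = 8t^2
So F'(x) = 8x^2
Evaluate at x = 3:
F'(3) = 8 * 3^2
= 8 * 9
= 72

72


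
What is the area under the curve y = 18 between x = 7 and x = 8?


The area under a constant function y = 18 is a rectangle.
Width = 8 - 7 = 1
Height = 18
Area = width * height
= 1 * 18
= 18

18


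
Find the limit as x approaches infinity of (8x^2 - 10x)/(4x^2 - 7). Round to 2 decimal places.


For limits at infinity with equal-degree polynomials,
we compare leading coefficients.
Numerator leading term: 8x^2
Denominator leading term: 4x^2
Divide both by x^2:
lim = (8 - 10/x) / (4 - 7/x^2)
As x -> infinity, the 1/x and 1/x^2 terms vanish:
= 8/4 = 2 = 2.00

2.00


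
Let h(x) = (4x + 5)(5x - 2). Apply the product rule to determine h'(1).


Let u(x) = 4x + 5 and v(x) = 5x - 2
u'(x) = 4
v'(x) = 5
Product rule: h'(x) = u'(x)*v(x) + u(x)*v'(x)
= 4 * (5x - 2) + (4x + 5) * 5
At x = 1:
u(1) = 4 * 1 + 5 = 9
v(1) = 5 * 1 - 2 = 3
h'(1) = 4 * 3 + 9 * 5
= 12 + 45
= 57

57


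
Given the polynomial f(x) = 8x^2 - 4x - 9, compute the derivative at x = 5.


Differentiate term by term using power and sum rules:
f(x) = 8x^2 - 4x - 9
f'(x) = 16x - 4
Substitute x = 5:
f'(5) = 16 * 5 - 4
= 80 - 4
= 76

76


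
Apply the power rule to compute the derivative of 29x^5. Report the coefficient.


We apply the power rule: d/dx [ax^n] = a*n * x^(n-1)
d/dx [29x^5]
= 29 * 5 * x^(5-1)
= 145x^4
The coefficient is 145

145


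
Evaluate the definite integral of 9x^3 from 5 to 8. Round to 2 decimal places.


Find the antiderivative of 9x^3:
F(x) = 9/4 * x^4
Apply the Fundamental Theorem of Calculus:
F(8) - F(5)
= 9/4 * 8^4 - 9/4 * 5^4
= 9/4 * (4096 - 625)
= 9/4 * 3471
= 31239/4 = 7809.75

7809.75


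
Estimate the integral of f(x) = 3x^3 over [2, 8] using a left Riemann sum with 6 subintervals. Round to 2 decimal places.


Left Riemann sum uses left endpoints of each subinterval.
Interval: [2, 8], n = 6
dx = (8 - 2) / 6 = 1
Left endpoints: [2, 3, 4, 5, 6, 7]
f values: [24, 81, 192, 375, 648, 1029]
Sum = dx * (sum of f values)
= 1 * 2349
= 2349 = 2349.00

2349.00


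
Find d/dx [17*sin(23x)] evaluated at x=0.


Apply the chain rule to differentiate 17*sin(23x):
d/dx [17*sin(23x)]
= 17 * cos(23x) * d/dx(23x)
= 17 * 23 * cos(23x)
= 391 * cos(23x)
Evaluate at x = 0:
= 391 * cos(0)
= 391 * 1
= 391

391


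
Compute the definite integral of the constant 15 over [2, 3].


The integral of a constant k over [a, b] equals k * (b - a).
integral from 2 to 3 of 15 dx
= 15 * (3 - 2)
= 15 * 1
= 15

15


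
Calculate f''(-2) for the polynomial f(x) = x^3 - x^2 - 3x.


First derivative:
f'(x) = 3x^2 - 2x - 3
Second derivative:
f''(x) = 6x - 2
Substitute x = -2:
f''(-2) = 6 * (-2) - 2
= -12 - 2
= -14

-14


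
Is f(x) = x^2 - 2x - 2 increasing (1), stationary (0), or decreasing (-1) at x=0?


Compute f'(x) to determine behavior:
f'(x) = 2x - 2
f'(0) = 2 * 0 - 2
= 0 - 2
= -2
Since f'(0) < 0, the function is decreasing (-1)

-1


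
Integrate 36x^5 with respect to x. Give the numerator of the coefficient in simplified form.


Apply the power rule for integration:
integral of ax^n dx = a/(n+1) * x^(n+1) + C
integral of 36x^5 dx
= 36/6 * x^6 + C
= 6 * x^6 + C
The coefficient in lowest terms is 6 = 6/1, so its numerator is 6

6


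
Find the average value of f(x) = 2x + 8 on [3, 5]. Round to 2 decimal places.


Average value = 1/(b-a) * integral from a to b of f(x) dx
First compute the integral of 2x + 8:
F(x) = x^2 + 8x
F(5) = 1 * 25 + 8 * 5 = 65
F(3) = 1 * 9 + 8 * 3 = 33
Integral = 65 - 33 = 32
Average = 32 / (5 - 3) = 32 / 2
= 16 = 16.00

16.00


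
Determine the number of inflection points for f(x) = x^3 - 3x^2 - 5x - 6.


Inflection points occur where f''(x) = 0 and concavity changes.
f(x) = x^3 - 3x^2 - 5x - 6
f'(x) = 3x^2 - 6x - 5
f''(x) = 6x - 6
Set f''(x) = 0:
6x - 6 = 0
x = 6 / 6 = 1
Since f''(x) is linear (degree 1), it changes sign at this point.
Therefore there is exactly 1 inflection point.

1


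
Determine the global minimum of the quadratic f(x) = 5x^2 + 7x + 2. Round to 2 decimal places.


For a quadratic f(x) = ax^2 + bx + c with a > 0, the minimum is at the vertex.
Vertex x-coordinate: x = -b/(2a)
x = -(7) / (2 * 5)
x = -7/10
Substitute back to find the minimum value:
f(-7/10) = 5 * (-7/10)^2 + 7 * (-7/10) + 2
= 49/20 - 49/10 + 2
= -9/20 = -0.45

-0.45


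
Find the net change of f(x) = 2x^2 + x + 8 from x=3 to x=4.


Net change = f(b) - f(a)
f(x) = 2x^2 + x + 8
Compute f(4):
f(4) = 2 * 4^2 + 1 * 4 + 8
= 32 + 4 + 8
= 44
Compute f(3):
f(3) = 2 * 3^2 + 1 * 3 + 8
= 18 + 3 + 8
= 29
Net change = 44 - 29 = 15

15


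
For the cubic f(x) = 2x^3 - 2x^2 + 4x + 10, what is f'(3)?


Differentiate f(x) = 2x^3 - 2x^2 + 4x + 10 term by term:
f'(x) = 6x^2 - 4x + 4
Substitute x = 3:
f'(3) = 6 * 3^2 - 4 * 3 + 4
= 54 - 12 + 4
= 46

46


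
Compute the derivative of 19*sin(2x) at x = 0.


Apply the chain rule to differentiate 19*sin(2x):
d/dx [19*sin(2x)]
= 19 * cos(2x) * d/dx(2x)
= 19 * 2 * cos(2x)
= 38 * cos(2x)
Evaluate at x = 0:
= 38 * cos(0)
= 38 * 1
= 38

38


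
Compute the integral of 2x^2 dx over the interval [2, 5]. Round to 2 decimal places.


Find the antiderivative of 2x^2:
F(x) = 2/3 * x^3
Apply the Fundamental Theorem of Calculus:
F(5) - F(2)
= 2/3 * 5^3 - 2/3 * 2^3
= 2/3 * (125 - 8)
= 2/3 * 117
= 78 = 78.00

78.00


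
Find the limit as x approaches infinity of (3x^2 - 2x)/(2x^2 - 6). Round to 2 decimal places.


For limits at infinity with equal-degree polynomials,
we compare leading coefficients.
Numerator leading term: 3x^2
Denominator leading term: 2x^2
Divide both by x^2:
lim = (3 - 2/x) / (2 - 6/x^2)
As x -> infinity, the 1/x and 1/x^2 terms vanish:
= 3/2 = 1.50

1.50


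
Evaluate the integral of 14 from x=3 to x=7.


The integral of a constant k over [a, b] equals k * (b - a).
integral from 3 to 7 of 14 dx
= 14 * (7 - 3)
= 14 * 4
= 56

56


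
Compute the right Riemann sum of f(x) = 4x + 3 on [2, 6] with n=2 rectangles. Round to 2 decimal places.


Right Riemann sum uses right endpoints of each subinterval.
Interval: [2, 6], n = 2
dx = (6 - 2) / 2 = 2
Right endpoints: [4, 6]
f values: [19, 27]
Sum = dx * (sum of f values)
= 2 * 46
= 92 = 92.00

92.00


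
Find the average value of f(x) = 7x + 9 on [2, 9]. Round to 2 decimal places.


Average value = 1/(b-a) * integral from a to b of f(x) dx
First compute the integral of 7x + 9:
F(x) = (7/2)x^2 + 9x
F(9) = 7/2 * 81 + 9 * 9 = 729/2
F(2) = 7/2 * 4 + 9 * 2 = 32
Integral = 729/2 - 32 = 665/2
Average = (665/2) / (9 - 2) = (665/2) / 7
= 95/2 = 47.50

47.50


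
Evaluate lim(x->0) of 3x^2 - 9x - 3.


Since polynomials are continuous, we use direct substitution.
lim(x->0) of 3x^2 - 9x - 3
= 3 * 0^2 - 9 * 0 - 3
= 0 + 0 - 3
= -3

-3


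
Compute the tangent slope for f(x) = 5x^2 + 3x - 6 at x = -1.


The slope of the tangent line equals f'(x) at the point.
f(x) = 5x^2 + 3x - 6
f'(x) = 10x + 3
At x = -1:
f'(-1) = 10 * (-1) + 3
= -10 + 3
= -7

-7


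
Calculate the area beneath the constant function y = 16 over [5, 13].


The area under a constant function y = 16 is a rectangle.
Width = 13 - 5 = 8
Height = 16
Area = width * height
= 8 * 16
= 128

128


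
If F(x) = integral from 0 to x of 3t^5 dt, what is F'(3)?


By the Fundamental Theorem of Calculus (Part 1):
If F(x) = integral from 0 to x of f(t) dt, then F'(x) = f(x)
Here f(t) = 3t^5
So F'(x) = 3x^5
Evaluate at x = 3:
F'(3) = 3 * 3^5
= 3 * 243
= 729

729


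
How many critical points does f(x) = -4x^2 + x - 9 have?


Find where f'(x) = 0:
f'(x) = -8x + 1
Set f'(x) = 0:
-8x + 1 = 0
x = -1 / (-8) = 1/8
This is a linear equation in x, so there is exactly one solution.
Number of critical points: 1

1


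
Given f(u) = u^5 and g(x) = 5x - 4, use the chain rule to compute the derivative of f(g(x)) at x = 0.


Using the chain rule: (f(g(x)))' = f'(g(x)) * g'(x)
First, find g(0):
g(0) = 5 * 0 - 4 = -4
Next, f'(u) = 5u^4
And g'(x) = 5
So f'(g(0)) * g'(0)
= 5 * (-4)^4 * 5
= 5 * 256 * 5
= 6400

6400


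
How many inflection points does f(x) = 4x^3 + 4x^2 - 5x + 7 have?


Inflection points occur where f''(x) = 0 and concavity changes.
f(x) = 4x^3 + 4x^2 - 5x + 7
f'(x) = 12x^2 + 8x - 5
f''(x) = 24x + 8
Set f''(x) = 0:
24x + 8 = 0
x = -8 / 24 = -1/3
Since f''(x) is linear (degree 1), it changes sign at this point.
Therefore there is exactly 1 inflection point.

1


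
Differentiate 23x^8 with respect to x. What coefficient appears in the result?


We apply the power rule: d/dx [ax^n] = a*n * x^(n-1)
d/dx [23x^8]
= 23 * 8 * x^(8-1)
= 184x^7
The coefficient is 184

184


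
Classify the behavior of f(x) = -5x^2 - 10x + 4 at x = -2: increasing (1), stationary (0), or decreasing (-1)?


Compute f'(x) to determine behavior:
f'(x) = -10x - 10
f'(-2) = -10 * (-2) - 10
= 20 - 10
= 10
Since f'(-2) > 0, the function is increasing (1)

1


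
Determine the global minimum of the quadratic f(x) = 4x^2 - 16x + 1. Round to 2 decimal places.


For a quadratic f(x) = ax^2 + bx + c with a > 0, the minimum is at the vertex.
Vertex x-coordinate: x = -b/(2a)
x = -(-16) / (2 * 4)
x = 16/8 = 2
Substitute back to find the minimum value:
f(2) = 4 * 2^2 - 16 * 2 + 1
= 16 - 32 + 1
= -15 = -15.00

-15.00


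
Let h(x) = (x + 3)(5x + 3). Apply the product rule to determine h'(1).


Let u(x) = x + 3 and v(x) = 5x + 3
u'(x) = 1
v'(x) = 5
Product rule: h'(x) = u'(x)*v(x) + u(x)*v'(x)
= 1 * (5x + 3) + (x + 3) * 5
At x = 1:
u(1) = 1 * 1 + 3 = 4
v(1) = 5 * 1 + 3 = 8
h'(1) = 1 * 8 + 4 * 5
= 8 + 20
= 28

28


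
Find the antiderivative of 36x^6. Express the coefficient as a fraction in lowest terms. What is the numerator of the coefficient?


Apply the power rule for integration:
integral of ax^n dx = a/(n+1) * x^(n+1) + C
integral of 36x^6 dx
= 36/7 * x^7 + C
The coefficient in lowest terms is 36/7, and its numerator is 36

36


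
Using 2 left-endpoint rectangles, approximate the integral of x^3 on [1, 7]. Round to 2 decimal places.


Left Riemann sum uses left endpoints of each subinterval.
Interval: [1, 7], n = 2
dx = (7 - 1) / 2 = 3
Left endpoints: [1, 4]
f values: [1, 64]
Sum = dx * (sum of f values)
= 3 * 65
= 195 = 195.00

195.00


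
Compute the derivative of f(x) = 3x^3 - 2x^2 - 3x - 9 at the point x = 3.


Differentiate f(x) = 3x^3 - 2x^2 - 3x - 9 term by term:
f'(x) = 9x^2 - 4x - 3
Substitute x = 3:
f'(3) = 9 * 3^2 - 4 * 3 - 3
= 81 - 12 - 3
= 66

66


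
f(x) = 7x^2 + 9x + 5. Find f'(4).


Differentiate term by term using power and sum rules:
f(x) = 7x^2 + 9x + 5
f'(x) = 14x + 9
Substitute x = 4:
f'(4) = 14 * 4 + 9
= 56 + 9
= 65

65


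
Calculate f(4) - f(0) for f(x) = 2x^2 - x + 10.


Net change = f(b) - f(a)
f(x) = 2x^2 - x + 10
Compute f(4):
f(4) = 2 * 4^2 - 1 * 4 + 10
= 32 - 4 + 10
= 38
Compute f(0):
f(0) = 2 * 0^2 - 1 * 0 + 10
= 0 + 0 + 10
= 10
Net change = 38 - 10 = 28

28


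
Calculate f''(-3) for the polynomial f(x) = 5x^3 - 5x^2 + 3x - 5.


First derivative:
f'(x) = 15x^2 - 10x + 3
Second derivative:
f''(x) = 30x - 10
Substitute x = -3:
f''(-3) = 30 * (-3) - 10
= -90 - 10
= -100

-100


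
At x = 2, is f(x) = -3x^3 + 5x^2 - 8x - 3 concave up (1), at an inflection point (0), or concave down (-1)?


Concavity is determined by the sign of f''(x).
f(x) = -3x^3 + 5x^2 - 8x - 3
f'(x) = -9x^2 + 10x - 8
f''(x) = -18x + 10
f''(2) = -18 * 2 + 10
= -36 + 10
= -26
Since f''(2) < 0, the function is concave down (-1)

-1


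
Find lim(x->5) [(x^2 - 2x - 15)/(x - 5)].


Direct substitution gives 0/0, so we factor the numerator.
Factor: (x^2 - 2x - 15) = (x - 5)(x + 3)
Cancel the common factor (x - 5):
(x^2 - 2x - 15)/(x - 5) = (x + 3)
Now substitute x = 5:
= (5) - (-3) = 8

8


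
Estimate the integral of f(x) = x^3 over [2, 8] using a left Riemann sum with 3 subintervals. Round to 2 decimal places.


Left Riemann sum uses left endpoints of each subinterval.
Interval: [2, 8], n = 3
dx = (8 - 2) / 3 = 2
Left endpoints: [2, 4, 6]
f values: [8, 64, 216]
Sum = dx * (sum of f values)
= 2 * 288
= 576 = 576.00

576.00


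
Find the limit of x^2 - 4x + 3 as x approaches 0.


Since polynomials are continuous, we use direct substitution.
lim(x->0) of x^2 - 4x + 3
= 1 * 0^2 - 4 * 0 + 3
= 0 + 0 + 3
= 3

3


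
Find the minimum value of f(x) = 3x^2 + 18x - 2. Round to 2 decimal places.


For a quadratic f(x) = ax^2 + bx + c with a > 0, the minimum is at the vertex.
Vertex x-coordinate: x = -b/(2a)
x = -(18) / (2 * 3)
x = -18/6 = -3
Substitute back to find the minimum value:
f(-3) = 3 * (-3)^2 + 18 * (-3) - 2
= 27 - 54 - 2
= -29 = -29.00

-29.00


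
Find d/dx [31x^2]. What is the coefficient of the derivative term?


We apply the power rule: d/dx [ax^n] = a*n * x^(n-1)
d/dx [31x^2]
= 31 * 2 * x^(2-1)
= 62x
The coefficient is 62

62


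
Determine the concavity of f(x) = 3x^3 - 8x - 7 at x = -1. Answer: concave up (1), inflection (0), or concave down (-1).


Concavity is determined by the sign of f''(x).
f(x) = 3x^3 - 8x - 7
f'(x) = 9x^2 - 8
f''(x) = 18x
f''(-1) = 18 * (-1) + 0
= -18 + 0
= -18
Since f''(-1) < 0, the function is concave down (-1)

-1


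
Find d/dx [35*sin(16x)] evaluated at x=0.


Apply the chain rule to differentiate 35*sin(16x):
d/dx [35*sin(16x)]
= 35 * cos(16x) * d/dx(16x)
= 35 * 16 * cos(16x)
= 560 * cos(16x)
Evaluate at x = 0:
= 560 * cos(0)
= 560 * 1
= 560

560


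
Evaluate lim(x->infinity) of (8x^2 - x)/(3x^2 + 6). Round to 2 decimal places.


For limits at infinity with equal-degree polynomials,
we compare leading coefficients.
Numerator leading term: 8x^2
Denominator leading term: 3x^2
Divide both by x^2:
lim = (8 - 1/x) / (3 + 6/x^2)
As x -> infinity, the 1/x and 1/x^2 terms vanish:
= 8/3 ≈ 2.67

2.67


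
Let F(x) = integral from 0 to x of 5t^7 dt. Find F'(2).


By the Fundamental Theorem of Calculus (Part 1):
If F(x) = integral from 0 to x of f(t) dt, then F'(x) = f(x)
Here f(t) = 5t^7
So F'(x) = 5x^7
Evaluate at x = 2:
F'(2) = 5 * 2^7
= 5 * 128
= 640

640


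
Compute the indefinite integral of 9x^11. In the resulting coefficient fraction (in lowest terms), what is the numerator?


Apply the power rule for integration:
integral of ax^n dx = a/(n+1) * x^(n+1) + C
integral of 9x^11 dx
= 9/12 * x^12 + C
= 3/4 * x^12 + C
The coefficient in lowest terms is 3/4, and its numerator is 3

3


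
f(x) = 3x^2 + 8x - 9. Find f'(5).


Differentiate term by term using power and sum rules:
f(x) = 3x^2 + 8x - 9
f'(x) = 6x + 8
Substitute x = 5:
f'(5) = 6 * 5 + 8
= 30 + 8
= 38

38


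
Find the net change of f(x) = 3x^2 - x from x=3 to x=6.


Net change = f(b) - f(a)
f(x) = 3x^2 - x
Compute f(6):
f(6) = 3 * 6^2 - 1 * 6 + 0
= 108 - 6 + 0
= 102
Compute f(3):
f(3) = 3 * 3^2 - 1 * 3 + 0
= 27 - 3 + 0
= 24
Net change = 102 - 24 = 78

78


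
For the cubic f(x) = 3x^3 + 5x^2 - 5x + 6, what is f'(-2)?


Differentiate f(x) = 3x^3 + 5x^2 - 5x + 6 term by term:
f'(x) = 9x^2 + 10x - 5
Substitute x = -2:
f'(-2) = 9 * (-2)^2 + 10 * (-2) - 5
= 36 - 20 - 5
= 11

11


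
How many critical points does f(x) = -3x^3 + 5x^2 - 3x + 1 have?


Find where f'(x) = 0:
f(x) = -3x^3 + 5x^2 - 3x + 1
f'(x) = -9x^2 + 10x - 3
This is a quadratic in x. Use the discriminant to count real roots.
Discriminant = (10)^2 - 4 * (-9) * (-3)
= 100 - 108
= -8
Since discriminant < 0, f'(x) = 0 has no real solutions.
Number of critical points: 0

0


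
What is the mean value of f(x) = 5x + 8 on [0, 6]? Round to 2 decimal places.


Average value = 1/(b-a) * integral from a to b of f(x) dx
First compute the integral of 5x + 8:
F(x) = (5/2)x^2 + 8x
F(6) = 5/2 * 36 + 8 * 6 = 138
F(0) = 5/2 * 0 + 8 * 0 = 0
Integral = 138 - 0 = 138
Average = 138 / (6 - 0) = 138 / 6
= 23 = 23.00

23.00


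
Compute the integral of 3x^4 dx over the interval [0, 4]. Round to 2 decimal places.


Find the antiderivative of 3x^4:
F(x) = 3/5 * x^5
Apply the Fundamental Theorem of Calculus:
F(4) - F(0)
= 3/5 * 4^5 - 3/5 * 0^5
= 3/5 * (1024 - 0)
= 3/5 * 1024
= 3072/5 = 614.40

614.40


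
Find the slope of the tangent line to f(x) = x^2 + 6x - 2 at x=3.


The slope of the tangent line equals f'(x) at the point.
f(x) = x^2 + 6x - 2
f'(x) = 2x + 6
At x = 3:
f'(3) = 2 * 3 + 6
= 6 + 6
= 12

12


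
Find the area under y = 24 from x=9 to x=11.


The area under a constant function y = 24 is a rectangle.
Width = 11 - 9 = 2
Height = 24
Area = width * height
= 2 * 24
= 48

48


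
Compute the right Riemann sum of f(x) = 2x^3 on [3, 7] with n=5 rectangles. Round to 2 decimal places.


Right Riemann sum uses right endpoints of each subinterval.
Interval: [3, 7], n = 5
dx = (7 - 3) / 5 = 4/5
Right endpoints: [19/5, 23/5, 27/5, 31/5, 7]
f values: [13718/125, 24334/125, 39366/125, 59582/125, 686]
Sum = dx * (sum of f values)
= 4/5 * 1782
= 7128/5 = 1425.60

1425.60


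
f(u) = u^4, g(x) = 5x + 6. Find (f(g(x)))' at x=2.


Using the chain rule: (f(g(x)))' = f'(g(x)) * g'(x)
First, find g(2):
g(2) = 5 * 2 + 6 = 16
Next, f'(u) = 4u^3
And g'(x) = 5
So f'(g(2)) * g'(2)
= 4 * 16^3 * 5
= 4 * 4096 * 5
= 81920

81920


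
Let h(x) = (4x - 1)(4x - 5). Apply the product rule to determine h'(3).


Let u(x) = 4x - 1 and v(x) = 4x - 5
u'(x) = 4
v'(x) = 4
Product rule: h'(x) = u'(x)*v(x) + u(x)*v'(x)
= 4 * (4x - 5) + (4x - 1) * 4
At x = 3:
u(3) = 4 * 3 - 1 = 11
v(3) = 4 * 3 - 5 = 7
h'(3) = 4 * 7 + 11 * 4
= 28 + 44
= 72

72


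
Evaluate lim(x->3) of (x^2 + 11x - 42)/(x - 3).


Direct substitution gives 0/0, so we factor the numerator.
Factor: (x^2 + 11x - 42) = (x - 3)(x + 14)
Cancel the common factor (x - 3):
(x^2 + 11x - 42)/(x - 3) = (x + 14)
Now substitute x = 3:
= (3) - (-14) = 17

17


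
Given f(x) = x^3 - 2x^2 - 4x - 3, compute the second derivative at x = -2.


First derivative:
f'(x) = 3x^2 - 4x - 4
Second derivative:
f''(x) = 6x - 4
Substitute x = -2:
f''(-2) = 6 * (-2) - 4
= -12 - 4
= -16

-16


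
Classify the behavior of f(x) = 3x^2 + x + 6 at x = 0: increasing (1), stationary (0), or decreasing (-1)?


Compute f'(x) to determine behavior:
f'(x) = 6x + 1
f'(0) = 6 * 0 + 1
= 0 + 1
= 1
Since f'(0) > 0, the function is increasing (1)

1


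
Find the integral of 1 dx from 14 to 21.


The integral of a constant k over [a, b] equals k * (b - a).
integral from 14 to 21 of 1 dx
= 1 * (21 - 14)
= 1 * 7
= 7

7


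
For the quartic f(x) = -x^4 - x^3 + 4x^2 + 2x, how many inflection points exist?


Inflection points occur where f''(x) = 0 and concavity changes.
f(x) = -x^4 - x^3 + 4x^2 + 2x
f'(x) = -4x^3 - 3x^2 + 8x + 2
f''(x) = -12x^2 - 6x + 8
This is a quadratic in x. Use the discriminant to count real roots.
Discriminant = (-6)^2 - 4 * (-12) * 8
= 36 - (-384)
= 420
Since discriminant > 0, f''(x) = 0 has 2 distinct real solutions.
A quadratic with two distinct real roots changes sign at each root, so concavity changes at both.
Number of inflection points: 2

2


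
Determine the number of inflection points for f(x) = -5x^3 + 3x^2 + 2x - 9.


Inflection points occur where f''(x) = 0 and concavity changes.
f(x) = -5x^3 + 3x^2 + 2x - 9
f'(x) = -15x^2 + 6x + 2
f''(x) = -30x + 6
Set f''(x) = 0:
-30x + 6 = 0
x = -6 / (-30) = 1/5
Since f''(x) is linear (degree 1), it changes sign at this point.
Therefore there is exactly 1 inflection point.

1


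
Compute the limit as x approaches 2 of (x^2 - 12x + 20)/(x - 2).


Direct substitution gives 0/0, so we factor the numerator.
Factor: (x^2 - 12x + 20) = (x - 2)(x - 10)
Cancel the common factor (x - 2):
(x^2 - 12x + 20)/(x - 2) = (x - 10)
Now substitute x = 2:
= (2) - (10) = -8

-8


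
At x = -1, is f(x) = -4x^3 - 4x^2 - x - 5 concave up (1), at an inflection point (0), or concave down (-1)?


Concavity is determined by the sign of f''(x).
f(x) = -4x^3 - 4x^2 - x - 5
f'(x) = -12x^2 - 8x - 1
f''(x) = -24x - 8
f''(-1) = -24 * (-1) - 8
= 24 - 8
= 16
Since f''(-1) > 0, the function is concave up (1)

1


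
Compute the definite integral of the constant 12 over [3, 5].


The integral of a constant k over [a, b] equals k * (b - a).
integral from 3 to 5 of 12 dx
= 12 * (5 - 3)
= 12 * 2
= 24

24


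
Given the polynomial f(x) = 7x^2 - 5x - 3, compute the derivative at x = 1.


Differentiate term by term using power and sum rules:
f(x) = 7x^2 - 5x - 3
f'(x) = 14x - 5
Substitute x = 1:
f'(1) = 14 * 1 - 5
= 14 - 5
= 9

9


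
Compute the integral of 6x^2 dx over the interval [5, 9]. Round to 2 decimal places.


Find the antiderivative of 6x^2:
F(x) = 6/3 * x^3
Apply the Fundamental Theorem of Calculus:
F(9) - F(5)
= 6/3 * 9^3 - 6/3 * 5^3
= 6/3 * (729 - 125)
= 6/3 * 604
= 1208 = 1208.00

1208.00


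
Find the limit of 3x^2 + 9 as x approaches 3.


Since polynomials are continuous, we use direct substitution.
lim(x->3) of 3x^2 + 9
= 3 * 3^2 + 0 * 3 + 9
= 27 + 0 + 9
= 36

36
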